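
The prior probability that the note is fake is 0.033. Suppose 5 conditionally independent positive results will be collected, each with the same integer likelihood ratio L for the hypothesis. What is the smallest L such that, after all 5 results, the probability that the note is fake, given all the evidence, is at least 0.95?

Prior odds = 0.033/0.967 = 33/967.
Target odds = 0.95/0.05 = 19.
Need L⁵ ≥ 19 ÷ (33/967) = 18373/33.
3⁵ = 243 < 18373/33 ≤ 1024 = 4⁵, so L = 4.

4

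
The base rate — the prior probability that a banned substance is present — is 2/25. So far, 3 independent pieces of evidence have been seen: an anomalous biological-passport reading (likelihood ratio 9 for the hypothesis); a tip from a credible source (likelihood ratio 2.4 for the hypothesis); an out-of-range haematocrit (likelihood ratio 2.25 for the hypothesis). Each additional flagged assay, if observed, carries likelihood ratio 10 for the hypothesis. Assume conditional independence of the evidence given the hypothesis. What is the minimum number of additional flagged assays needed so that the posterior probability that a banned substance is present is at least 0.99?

2

Prior odds = 0.08/0.92 = 2/23.
Combined Bayes factor of the evidence already in hand = 9 × 2.4 × 2.25 = 48.6.
Odds after that evidence = (2/23) × 48.6 = 486/115.
Target odds = 0.99/0.01 = 99.
Need 10ⁿ ≥ 99 ÷ (486/115) = 1265/54.
10¹ = 10 falls short of 1265/54 but 10² = 100 reaches it, so n = 2.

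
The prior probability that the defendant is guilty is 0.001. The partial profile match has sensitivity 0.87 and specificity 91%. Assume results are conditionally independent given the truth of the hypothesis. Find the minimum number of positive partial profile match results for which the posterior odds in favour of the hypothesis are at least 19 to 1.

5

Prior odds: 0.001 ÷ 0.999 = 1/999.
False-positive rate = 1 − 0.91 = 0.09; likelihood ratio of a positive = 0.87/0.09 = 29/3.
Target odds = 19.
Require (29/3)ⁿ ≥ 19 ÷ (1/999) = 18981.
(29/3)⁴ = 707281/81 falls short of 18981 but (29/3)⁵ = 20511149/243 reaches it, so n = 5.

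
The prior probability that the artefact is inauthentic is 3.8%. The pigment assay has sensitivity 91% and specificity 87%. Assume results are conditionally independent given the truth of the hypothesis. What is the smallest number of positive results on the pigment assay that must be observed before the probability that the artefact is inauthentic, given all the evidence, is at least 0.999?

6

Prior odds: 0.038 ÷ 0.962 = 19/481.
False-positive rate = 1 − 0.87 = 0.13; likelihood ratio of a positive = 0.91/0.13 = 7.
Target odds: 0.999 ÷ 0.001 = 999.
Require 7ⁿ ≥ 999 ÷ (19/481) = 480519/19.
7⁵ = 16807 falls short of 480519/19 but 7⁶ = 117649 reaches it, so n = 6.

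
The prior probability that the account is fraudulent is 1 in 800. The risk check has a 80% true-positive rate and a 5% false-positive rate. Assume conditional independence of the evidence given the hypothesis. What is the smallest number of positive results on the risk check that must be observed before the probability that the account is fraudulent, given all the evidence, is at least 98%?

Prior odds: 0.00125 ÷ 0.99875 = 1/799.
Likelihood ratio of a positive result = 0.8/0.05 = 16.
Target odds: 0.98 ÷ 0.02 = 49.
Require 16ⁿ ≥ 49 ÷ (1/799) = 39151.
16³ = 4096 falls short of 39151 but 16⁴ = 65536 reaches it, so n = 4.

4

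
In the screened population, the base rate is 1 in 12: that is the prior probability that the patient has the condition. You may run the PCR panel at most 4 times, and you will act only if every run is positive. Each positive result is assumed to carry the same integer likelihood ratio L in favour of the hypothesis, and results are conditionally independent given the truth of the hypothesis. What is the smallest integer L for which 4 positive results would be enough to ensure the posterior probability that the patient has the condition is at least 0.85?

3

Prior odds = (1/12)/(11/12) = 1/11.
Target odds = 0.85/0.15 = 17/3.
Need L⁴ ≥ 17/3 ÷ (1/11) = 187/3.
2⁴ = 16 < 187/3 ≤ 81 = 3⁴, so L = 3.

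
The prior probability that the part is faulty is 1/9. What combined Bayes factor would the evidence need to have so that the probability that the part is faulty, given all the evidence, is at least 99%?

Prior odds = (1/9)/(8/9) = 0.125.
Target odds = 0.99/0.01 = 99.
Required Bayes factor = 99 ÷ 0.125 = 792.

792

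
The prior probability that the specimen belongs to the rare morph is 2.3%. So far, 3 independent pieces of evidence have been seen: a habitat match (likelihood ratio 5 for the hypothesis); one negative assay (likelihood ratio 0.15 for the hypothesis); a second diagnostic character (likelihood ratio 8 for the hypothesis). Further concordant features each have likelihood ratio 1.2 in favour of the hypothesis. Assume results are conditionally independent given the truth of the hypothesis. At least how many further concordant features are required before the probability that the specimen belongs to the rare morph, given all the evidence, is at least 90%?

23

Prior odds = 0.023/0.977 = 23/977.
Combined Bayes factor of the evidence already in hand = 5 × 0.15 × 8 = 6.
Odds after that evidence = (23/977) × 6 = 138/977.
Target odds = 0.9/0.1 = 9.
Need 1.2ⁿ ≥ 9 ÷ (138/977) = 2931/46.
1.2²² ≈55.2061 falls short of 2931/46 but 1.2²³ ≈66.2474 reaches it, so n = 23.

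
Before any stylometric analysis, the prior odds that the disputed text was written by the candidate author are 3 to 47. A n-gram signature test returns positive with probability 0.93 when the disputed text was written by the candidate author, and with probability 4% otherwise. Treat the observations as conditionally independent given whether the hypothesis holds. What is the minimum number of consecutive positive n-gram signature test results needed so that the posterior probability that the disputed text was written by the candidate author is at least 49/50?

Prior odds = 3/47.
Likelihood ratio of a positive result = 0.93/0.04 = 23.25.
Target posterior odds = 0.98/0.02 = 49.
Need (3/47) × 23.25ⁿ ≥ 49, i.e. 23.25ⁿ ≥ 2303/3.
23.25² = 540.5625 falls short of 2303/3 but 23.25³ = 804357/64 reaches it, so n = 3.

3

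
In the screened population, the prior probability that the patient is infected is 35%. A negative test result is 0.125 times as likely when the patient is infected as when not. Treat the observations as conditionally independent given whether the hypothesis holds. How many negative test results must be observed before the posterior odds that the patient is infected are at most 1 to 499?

Prior odds = 0.35/0.65 = 7/13.
Likelihood ratio per negative test result = 0.125.
Target odds = 1/499.
Require 0.125ⁿ ≤ 1/499 ÷ (7/13) = 13/3493.
0.125² = 0.015625 is still above 13/3493 but 0.125³ = 0.001953125 is at or below it, so n = 3.

3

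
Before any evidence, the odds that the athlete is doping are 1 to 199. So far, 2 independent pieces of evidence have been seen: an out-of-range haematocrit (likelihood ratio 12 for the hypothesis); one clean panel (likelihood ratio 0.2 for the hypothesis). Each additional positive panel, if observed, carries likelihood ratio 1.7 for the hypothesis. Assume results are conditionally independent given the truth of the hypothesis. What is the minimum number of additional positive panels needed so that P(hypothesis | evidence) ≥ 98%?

16

Prior odds = 1/199.
Combined Bayes factor of the evidence already in hand = 12 × 0.2 = 2.4.
Odds after that evidence = (1/199) × 2.4 = 12/995.
Target odds = 0.98/0.02 = 49.
Need 1.7ⁿ ≥ 49 ÷ (12/995) = 48755/12.
1.7¹⁵ ≈2862.42 falls short of 48755/12 but 1.7¹⁶ ≈4866.12 reaches it, so n = 16.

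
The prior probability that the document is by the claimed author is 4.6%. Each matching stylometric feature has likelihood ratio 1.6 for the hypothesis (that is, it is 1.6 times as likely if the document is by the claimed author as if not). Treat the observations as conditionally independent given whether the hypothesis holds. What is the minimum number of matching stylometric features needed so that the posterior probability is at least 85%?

Prior odds = 0.046/0.954 = 23/477.
Likelihood ratio per matching stylometric feature = 1.6.
Target odds: 0.85 ÷ 0.15 = 17/3.
Require 1.6ⁿ ≥ 17/3 ÷ (23/477) = 2703/23.
1.6¹⁰ ≈109.951 falls short of 2703/23 but 1.6¹¹ ≈175.922 reaches it, so n = 11.

11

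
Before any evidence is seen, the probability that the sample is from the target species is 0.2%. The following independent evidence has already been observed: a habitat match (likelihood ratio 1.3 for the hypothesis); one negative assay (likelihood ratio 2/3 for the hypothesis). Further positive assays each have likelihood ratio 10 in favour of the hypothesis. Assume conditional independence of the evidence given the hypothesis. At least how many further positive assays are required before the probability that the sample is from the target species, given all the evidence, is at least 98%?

5

Prior odds = 0.002/0.998 = 1/499.
Combined Bayes factor of the evidence already in hand = 1.3 × (2/3) = 13/15.
Odds after that evidence = (1/499) × 13/15 = 13/7485.
Target odds = 0.98/0.02 = 49.
Need 10ⁿ ≥ 49 ÷ (13/7485) = 366765/13.
10⁴ = 10000 falls short of 366765/13 but 10⁵ = 100000 reaches it, so n = 5.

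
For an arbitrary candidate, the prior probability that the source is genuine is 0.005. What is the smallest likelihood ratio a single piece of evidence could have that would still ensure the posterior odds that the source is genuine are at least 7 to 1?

1393

Prior odds = 0.005/0.995 = 1/199.
Target odds = 7.
Required Bayes factor = 7 ÷ (1/199) = 1393.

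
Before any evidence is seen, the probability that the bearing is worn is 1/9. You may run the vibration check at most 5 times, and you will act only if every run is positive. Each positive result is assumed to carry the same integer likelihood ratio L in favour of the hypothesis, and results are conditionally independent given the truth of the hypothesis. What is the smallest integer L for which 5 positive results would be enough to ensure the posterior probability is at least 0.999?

7

Prior odds = (1/9)/(8/9) = 0.125.
Target odds = 0.999/0.001 = 999.
Need L⁵ ≥ 999 ÷ 0.125 = 7992.
6⁵ = 7776 < 7992 ≤ 16807 = 7⁵, so L = 7.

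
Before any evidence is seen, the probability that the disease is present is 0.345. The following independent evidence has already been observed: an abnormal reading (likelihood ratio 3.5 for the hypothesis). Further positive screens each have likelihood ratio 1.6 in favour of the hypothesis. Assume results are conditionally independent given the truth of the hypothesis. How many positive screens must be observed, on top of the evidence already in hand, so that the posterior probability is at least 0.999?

Prior odds = 0.345/0.655 = 69/131.
Bayes factor of the evidence already in hand = 3.5.
Odds after that evidence = (69/131) × 3.5 = 483/262.
Target odds = 0.999/0.001 = 999.
Need 1.6ⁿ ≥ 999 ÷ (483/262) = 87246/161.
1.6¹³ ≈450.36 falls short of 87246/161 but 1.6¹⁴ ≈720.576 reaches it, so n = 14.

14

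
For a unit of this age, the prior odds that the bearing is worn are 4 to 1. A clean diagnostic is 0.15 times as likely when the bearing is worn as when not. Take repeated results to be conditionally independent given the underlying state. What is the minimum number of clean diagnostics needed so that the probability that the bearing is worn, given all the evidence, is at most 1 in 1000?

Prior odds = 4.
Likelihood ratio per clean diagnostic = 0.15.
Target odds: 0.001 ÷ 0.999 = 1/999.
Need 4 × 0.15ⁿ ≤ 1/999, i.e. 0.15ⁿ ≤ 1/3996.
0.15⁴ = 81/160000 is still above 1/3996 but 0.15⁵ = 243/3200000 is at or below it, so n = 5.

5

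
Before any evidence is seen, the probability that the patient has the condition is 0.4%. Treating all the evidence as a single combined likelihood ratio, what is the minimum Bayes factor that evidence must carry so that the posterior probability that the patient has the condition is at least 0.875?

Prior odds = 0.004/0.996 = 1/249.
Target odds = 0.875/0.125 = 7.
Required Bayes factor = 7 ÷ (1/249) = 1743.

1743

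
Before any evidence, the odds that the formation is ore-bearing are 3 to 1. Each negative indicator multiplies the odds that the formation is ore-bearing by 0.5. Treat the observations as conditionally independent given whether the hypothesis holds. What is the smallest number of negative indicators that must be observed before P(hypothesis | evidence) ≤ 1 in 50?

Prior odds = 3.
Likelihood ratio per negative indicator = 0.5.
Target odds: 0.02 ÷ 0.98 = 1/49.
Need 3 × 0.5ⁿ ≤ 1/49, i.e. 0.5ⁿ ≤ 1/147.
0.5⁷ = 0.0078125 is still above 1/147 but 0.5⁸ = 0.00390625 is at or below it, so n = 8.

8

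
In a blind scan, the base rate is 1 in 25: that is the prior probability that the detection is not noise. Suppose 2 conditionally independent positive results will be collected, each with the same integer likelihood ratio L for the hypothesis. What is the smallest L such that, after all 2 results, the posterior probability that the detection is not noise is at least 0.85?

12

Prior odds = 0.04/0.96 = 1/24.
Target odds = 0.85/0.15 = 17/3.
Need L² ≥ 17/3 ÷ (1/24) = 136.
11² = 121 < 136 ≤ 144 = 12², so L = 12.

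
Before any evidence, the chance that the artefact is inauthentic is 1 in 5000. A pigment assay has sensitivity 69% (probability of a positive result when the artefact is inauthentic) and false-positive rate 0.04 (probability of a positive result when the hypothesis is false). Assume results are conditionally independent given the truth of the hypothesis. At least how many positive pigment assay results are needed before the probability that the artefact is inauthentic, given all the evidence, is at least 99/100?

5

Prior odds = 0.0002/0.9998 = 1/4999.
Likelihood ratio of a positive result = 0.69/0.04 = 17.25.
Target odds: 0.99 ÷ 0.01 = 99.
Require 17.25ⁿ ≥ 99 ÷ (1/4999) = 494901.
17.25⁴ = 22667121/256 falls short of 494901 but 17.25⁵ ≈1.52737e+06 reaches it, so n = 5.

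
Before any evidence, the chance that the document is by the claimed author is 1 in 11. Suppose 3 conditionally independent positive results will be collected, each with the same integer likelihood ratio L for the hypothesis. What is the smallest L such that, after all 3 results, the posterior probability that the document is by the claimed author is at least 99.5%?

Prior odds = (1/11)/(10/11) = 0.1.
Target odds = 0.995/0.005 = 199.
Need L³ ≥ 199 ÷ 0.1 = 1990.
12³ = 1728 < 1990 ≤ 2197 = 13³, so L = 13.

13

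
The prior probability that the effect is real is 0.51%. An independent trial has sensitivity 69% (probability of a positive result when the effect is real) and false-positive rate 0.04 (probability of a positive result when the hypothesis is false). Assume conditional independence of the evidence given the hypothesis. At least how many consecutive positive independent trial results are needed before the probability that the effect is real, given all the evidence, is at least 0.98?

4

Prior odds: 0.0051 ÷ 0.9949 = 51/9949.
Likelihood ratio of a positive result = 0.69/0.04 = 17.25.
Target posterior odds = 0.98/0.02 = 49.
Require 17.25ⁿ ≥ 49 ÷ (51/9949) = 487501/51.
17.25³ = 5132.953125 falls short of 487501/51 but 17.25⁴ = 22667121/256 reaches it, so n = 4.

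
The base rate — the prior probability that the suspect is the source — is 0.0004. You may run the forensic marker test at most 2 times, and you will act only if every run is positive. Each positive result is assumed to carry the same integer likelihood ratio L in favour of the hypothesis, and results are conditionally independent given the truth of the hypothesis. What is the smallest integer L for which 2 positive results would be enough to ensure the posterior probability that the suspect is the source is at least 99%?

Prior odds = 0.0004/0.9996 = 1/2499.
Target odds = 0.99/0.01 = 99.
Need L² ≥ 99 ÷ (1/2499) = 247401.
497² = 247009 < 247401 ≤ 248004 = 498², so L = 498.

498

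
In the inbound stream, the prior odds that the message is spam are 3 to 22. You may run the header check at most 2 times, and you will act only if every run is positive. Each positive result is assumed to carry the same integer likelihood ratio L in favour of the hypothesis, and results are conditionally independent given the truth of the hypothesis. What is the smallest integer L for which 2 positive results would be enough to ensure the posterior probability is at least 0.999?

Prior odds = 3/22.
Target odds = 0.999/0.001 = 999.
Need L² ≥ 999 ÷ (3/22) = 7326.
85² = 7225 < 7326 ≤ 7396 = 86², so L = 86.

86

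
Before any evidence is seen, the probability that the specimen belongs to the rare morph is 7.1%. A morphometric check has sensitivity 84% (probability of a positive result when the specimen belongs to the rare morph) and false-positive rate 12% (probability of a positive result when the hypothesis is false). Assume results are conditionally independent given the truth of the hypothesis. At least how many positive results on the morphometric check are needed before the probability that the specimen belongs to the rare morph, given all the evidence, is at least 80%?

Prior odds = 0.071/0.929 = 71/929.
Likelihood ratio of a positive result = 0.84/0.12 = 7.
Target odds: 0.8 ÷ 0.2 = 4.
Require 7ⁿ ≥ 4 ÷ (71/929) = 3716/71.
7² = 49 falls short of 3716/71 but 7³ = 343 reaches it, so n = 3.

3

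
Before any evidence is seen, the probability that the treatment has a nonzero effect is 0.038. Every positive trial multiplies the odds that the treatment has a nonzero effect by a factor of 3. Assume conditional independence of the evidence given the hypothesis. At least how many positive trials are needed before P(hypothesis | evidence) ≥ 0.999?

10

Prior odds: 0.038 ÷ 0.962 = 19/481.
Likelihood ratio per positive trial = 3.
Target odds: 0.999 ÷ 0.001 = 999.
Need (19/481) × 3ⁿ ≥ 999, i.e. 3ⁿ ≥ 480519/19.
3⁹ = 19683 falls short of 480519/19 but 3¹⁰ = 59049 reaches it, so n = 10.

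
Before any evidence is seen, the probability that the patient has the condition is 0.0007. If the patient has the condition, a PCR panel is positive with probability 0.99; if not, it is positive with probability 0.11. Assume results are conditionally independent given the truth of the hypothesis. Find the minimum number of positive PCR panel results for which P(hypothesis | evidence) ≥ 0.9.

5

Prior odds = 0.0007/0.9993 = 7/9993.
Likelihood ratio of a positive = 0.99/0.11 = 9.
Target odds: 0.9 ÷ 0.1 = 9.
Need (7/9993) × 9ⁿ ≥ 9, i.e. 9ⁿ ≥ 89937/7.
9⁴ = 6561 falls short of 89937/7 but 9⁵ = 59049 reaches it, so n = 5.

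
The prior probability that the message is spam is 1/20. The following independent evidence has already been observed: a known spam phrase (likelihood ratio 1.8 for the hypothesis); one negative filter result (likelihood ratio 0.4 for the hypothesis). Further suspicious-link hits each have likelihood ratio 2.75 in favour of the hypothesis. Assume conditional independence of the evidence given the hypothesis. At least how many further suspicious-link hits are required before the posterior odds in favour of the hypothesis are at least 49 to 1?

8

Prior odds = 0.05/0.95 = 1/19.
Combined Bayes factor of the evidence already in hand = 1.8 × 0.4 = 0.72.
Odds after that evidence = (1/19) × 0.72 = 18/475.
Target odds = 49.
Need 2.75ⁿ ≥ 49 ÷ (18/475) = 23275/18.
2.75⁷ = 19487171/16384 falls short of 23275/18 but 2.75⁸ = 214358881/65536 reaches it, so n = 8.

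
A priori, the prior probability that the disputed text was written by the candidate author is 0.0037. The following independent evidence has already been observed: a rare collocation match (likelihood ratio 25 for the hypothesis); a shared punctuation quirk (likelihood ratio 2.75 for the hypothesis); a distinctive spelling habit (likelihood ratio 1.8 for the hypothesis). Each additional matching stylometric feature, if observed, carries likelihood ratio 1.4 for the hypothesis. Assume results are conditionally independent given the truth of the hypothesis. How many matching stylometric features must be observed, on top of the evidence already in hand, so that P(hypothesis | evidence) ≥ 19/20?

12

Prior odds = 0.0037/0.9963 = 37/9963.
Combined Bayes factor of the evidence already in hand = 25 × 2.75 × 1.8 = 123.75.
Odds after that evidence = (37/9963) × 123.75 = 2035/4428.
Target odds = 0.95/0.05 = 19.
Need 1.4ⁿ ≥ 19 ÷ (2035/4428) = 84132/2035.
1.4¹¹ ≈40.4957 falls short of 84132/2035 but 1.4¹² ≈56.6939 reaches it, so n = 12.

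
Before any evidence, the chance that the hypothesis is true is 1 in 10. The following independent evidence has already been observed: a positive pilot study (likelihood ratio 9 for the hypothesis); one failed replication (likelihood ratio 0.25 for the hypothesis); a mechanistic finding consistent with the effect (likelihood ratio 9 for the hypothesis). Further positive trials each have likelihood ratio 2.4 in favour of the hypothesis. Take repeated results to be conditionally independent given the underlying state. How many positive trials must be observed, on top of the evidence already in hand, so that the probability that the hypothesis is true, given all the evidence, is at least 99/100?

Prior odds = 0.1/0.9 = 1/9.
Combined Bayes factor of the evidence already in hand = 9 × 0.25 × 9 = 20.25.
Odds after that evidence = (1/9) × 20.25 = 2.25.
Target odds = 0.99/0.01 = 99.
Need 2.4ⁿ ≥ 99 ÷ 2.25 = 44.
2.4⁴ = 33.1776 falls short of 44 but 2.4⁵ = 79.62624 reaches it, so n = 5.

5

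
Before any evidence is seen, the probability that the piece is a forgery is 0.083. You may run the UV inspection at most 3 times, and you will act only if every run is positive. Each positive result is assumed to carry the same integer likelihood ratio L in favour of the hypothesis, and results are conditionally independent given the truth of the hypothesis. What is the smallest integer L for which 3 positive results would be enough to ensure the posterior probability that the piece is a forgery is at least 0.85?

Prior odds = 0.083/0.917 = 83/917.
Target odds = 0.85/0.15 = 17/3.
Need L³ ≥ 17/3 ÷ (83/917) = 15589/249.
3³ = 27 < 15589/249 ≤ 64 = 4³, so L = 4.

4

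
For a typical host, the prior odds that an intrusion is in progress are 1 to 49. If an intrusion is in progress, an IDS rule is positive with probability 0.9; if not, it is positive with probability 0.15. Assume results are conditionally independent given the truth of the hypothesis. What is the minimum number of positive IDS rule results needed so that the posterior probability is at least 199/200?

Prior odds = 1/49.
Likelihood ratio of a positive = 0.9/0.15 = 6.
Target posterior odds = 0.995/0.005 = 199.
Require 6ⁿ ≥ 199 ÷ (1/49) = 9751.
6⁵ = 7776 falls short of 9751 but 6⁶ = 46656 reaches it, so n = 6.

6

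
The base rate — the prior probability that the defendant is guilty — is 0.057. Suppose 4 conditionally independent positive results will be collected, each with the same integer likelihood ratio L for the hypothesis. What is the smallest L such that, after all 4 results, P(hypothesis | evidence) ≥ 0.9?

Prior odds = 0.057/0.943 = 57/943.
Target odds = 0.9/0.1 = 9.
Need L⁴ ≥ 9 ÷ (57/943) = 2829/19.
3⁴ = 81 < 2829/19 ≤ 256 = 4⁴, so L = 4.

4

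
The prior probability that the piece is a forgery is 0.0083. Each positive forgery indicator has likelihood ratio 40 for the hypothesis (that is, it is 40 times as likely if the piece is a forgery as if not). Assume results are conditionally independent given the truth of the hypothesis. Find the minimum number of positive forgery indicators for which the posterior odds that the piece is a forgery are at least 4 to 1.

Prior odds = 0.0083/0.9917 = 83/9917.
Likelihood ratio per positive forgery indicator = 40.
Target odds = 4.
Require 40ⁿ ≥ 4 ÷ (83/9917) = 39668/83.
40¹ = 40 falls short of 39668/83 but 40² = 1600 reaches it, so n = 2.

2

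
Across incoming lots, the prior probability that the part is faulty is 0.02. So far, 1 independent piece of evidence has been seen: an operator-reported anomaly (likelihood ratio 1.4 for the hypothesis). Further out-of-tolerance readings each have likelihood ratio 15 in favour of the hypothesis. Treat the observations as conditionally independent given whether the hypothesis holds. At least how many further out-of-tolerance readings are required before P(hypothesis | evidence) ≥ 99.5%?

Prior odds = 0.02/0.98 = 1/49.
Bayes factor of the evidence already in hand = 1.4.
Odds after that evidence = (1/49) × 1.4 = 1/35.
Target odds = 0.995/0.005 = 199.
Need 15ⁿ ≥ 199 ÷ (1/35) = 6965.
15³ = 3375 falls short of 6965 but 15⁴ = 50625 reaches it, so n = 4.

4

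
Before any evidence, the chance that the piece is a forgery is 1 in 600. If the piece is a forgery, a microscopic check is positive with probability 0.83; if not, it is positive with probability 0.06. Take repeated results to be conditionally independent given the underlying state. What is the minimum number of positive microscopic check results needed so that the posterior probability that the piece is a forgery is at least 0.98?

4

Prior odds = (1/600)/(599/600) = 1/599.
Likelihood ratio of a positive = 0.83/0.06 = 83/6.
Target odds: 0.98 ÷ 0.02 = 49.
Need (1/599) × (83/6)ⁿ ≥ 49, i.e. (83/6)ⁿ ≥ 29351.
(83/6)³ = 571787/216 falls short of 29351 but (83/6)⁴ = 47458321/1296 reaches it, so n = 4.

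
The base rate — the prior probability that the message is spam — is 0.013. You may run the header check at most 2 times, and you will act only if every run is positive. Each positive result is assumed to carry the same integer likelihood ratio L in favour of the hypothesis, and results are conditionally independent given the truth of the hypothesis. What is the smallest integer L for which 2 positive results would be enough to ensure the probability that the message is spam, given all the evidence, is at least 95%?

Prior odds = 0.013/0.987 = 13/987.
Target odds = 0.95/0.05 = 19.
Need L² ≥ 19 ÷ (13/987) = 18753/13.
37² = 1369 < 18753/13 ≤ 1444 = 38², so L = 38.

38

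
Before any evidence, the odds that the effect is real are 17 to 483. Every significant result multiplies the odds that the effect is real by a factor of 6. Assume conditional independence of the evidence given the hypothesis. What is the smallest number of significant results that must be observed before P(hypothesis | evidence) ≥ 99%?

Prior odds = 17/483.
Likelihood ratio per significant result = 6.
Target odds: 0.99 ÷ 0.01 = 99.
Require 6ⁿ ≥ 99 ÷ (17/483) = 47817/17.
6⁴ = 1296 falls short of 47817/17 but 6⁵ = 7776 reaches it, so n = 5.

5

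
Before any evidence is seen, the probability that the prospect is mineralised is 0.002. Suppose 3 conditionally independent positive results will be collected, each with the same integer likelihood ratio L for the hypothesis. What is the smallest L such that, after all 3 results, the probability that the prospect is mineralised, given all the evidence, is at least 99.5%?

Prior odds = 0.002/0.998 = 1/499.
Target odds = 0.995/0.005 = 199.
Need L³ ≥ 199 ÷ (1/499) = 99301.
46³ = 97336 < 99301 ≤ 103823 = 47³, so L = 47.

47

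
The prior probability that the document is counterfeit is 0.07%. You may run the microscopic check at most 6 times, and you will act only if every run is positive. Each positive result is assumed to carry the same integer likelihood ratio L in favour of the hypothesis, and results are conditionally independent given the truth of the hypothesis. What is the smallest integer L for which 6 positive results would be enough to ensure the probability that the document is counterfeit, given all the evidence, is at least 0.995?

Prior odds = 0.0007/0.9993 = 7/9993.
Target odds = 0.995/0.005 = 199.
Need L⁶ ≥ 199 ÷ (7/9993) = 1988607/7.
8⁶ = 262144 < 1988607/7 ≤ 531441 = 9⁶, so L = 9.

9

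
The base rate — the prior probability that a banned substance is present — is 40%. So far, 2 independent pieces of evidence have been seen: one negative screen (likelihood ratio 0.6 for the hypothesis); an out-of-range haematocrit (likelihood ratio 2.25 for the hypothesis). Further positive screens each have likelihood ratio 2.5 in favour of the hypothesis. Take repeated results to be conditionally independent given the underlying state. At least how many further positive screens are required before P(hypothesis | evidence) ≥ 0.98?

5

Prior odds = 0.4/0.6 = 2/3.
Combined Bayes factor of the evidence already in hand = 0.6 × 2.25 = 1.35.
Odds after that evidence = (2/3) × 1.35 = 0.9.
Target odds = 0.98/0.02 = 49.
Need 2.5ⁿ ≥ 49 ÷ 0.9 = 490/9.
2.5⁴ = 39.0625 falls short of 490/9 but 2.5⁵ = 97.65625 reaches it, so n = 5.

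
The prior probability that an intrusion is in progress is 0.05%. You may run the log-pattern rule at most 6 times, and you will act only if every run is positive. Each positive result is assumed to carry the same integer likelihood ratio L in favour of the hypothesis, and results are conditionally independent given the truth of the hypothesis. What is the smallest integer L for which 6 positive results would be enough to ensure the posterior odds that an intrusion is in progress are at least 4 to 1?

5

Prior odds = 0.0005/0.9995 = 1/1999.
Target odds = 4.
Need L⁶ ≥ 4 ÷ (1/1999) = 7996.
4⁶ = 4096 < 7996 ≤ 15625 = 5⁶, so L = 5.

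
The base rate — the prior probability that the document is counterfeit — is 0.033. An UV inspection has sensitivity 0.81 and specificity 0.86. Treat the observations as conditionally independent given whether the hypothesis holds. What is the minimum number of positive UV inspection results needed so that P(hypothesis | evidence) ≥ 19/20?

4

Prior odds: 0.033 ÷ 0.967 = 33/967.
False-positive rate = 1 − 0.86 = 0.14; likelihood ratio of a positive = 0.81/0.14 = 81/14.
Target posterior odds = 0.95/0.05 = 19.
Need (33/967) × (81/14)ⁿ ≥ 19, i.e. (81/14)ⁿ ≥ 18373/33.
(81/14)³ = 531441/2744 falls short of 18373/33 but (81/14)⁴ = 43046721/38416 reaches it, so n = 4.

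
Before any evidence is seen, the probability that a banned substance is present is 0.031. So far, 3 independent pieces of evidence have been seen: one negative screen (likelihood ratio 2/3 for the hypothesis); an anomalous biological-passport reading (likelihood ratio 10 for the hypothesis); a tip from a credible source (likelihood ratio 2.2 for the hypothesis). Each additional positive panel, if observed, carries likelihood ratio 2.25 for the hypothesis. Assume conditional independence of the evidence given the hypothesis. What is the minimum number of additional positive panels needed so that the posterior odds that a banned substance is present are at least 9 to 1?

4

Prior odds = 0.031/0.969 = 31/969.
Combined Bayes factor of the evidence already in hand = (2/3) × 10 × 2.2 = 44/3.
Odds after that evidence = (31/969) × 44/3 = 1364/2907.
Target odds = 9.
Need 2.25ⁿ ≥ 9 ÷ (1364/2907) = 26163/1364.
2.25³ = 11.390625 falls short of 26163/1364 but 2.25⁴ = 25.62890625 reaches it, so n = 4.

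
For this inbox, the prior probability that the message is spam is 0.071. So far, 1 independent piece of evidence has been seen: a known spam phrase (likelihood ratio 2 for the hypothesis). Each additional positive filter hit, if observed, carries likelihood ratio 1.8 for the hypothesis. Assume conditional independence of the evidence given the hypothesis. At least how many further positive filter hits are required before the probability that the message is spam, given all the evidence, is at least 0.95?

9

Prior odds = 0.071/0.929 = 71/929.
Bayes factor of the evidence already in hand = 2.
Odds after that evidence = (71/929) × 2 = 142/929.
Target odds = 0.95/0.05 = 19.
Need 1.8ⁿ ≥ 19 ÷ (142/929) = 17651/142.
1.8⁸ = 43046721/390625 falls short of 17651/142 but 1.8⁹ = 387420489/1953125 reaches it, so n = 9.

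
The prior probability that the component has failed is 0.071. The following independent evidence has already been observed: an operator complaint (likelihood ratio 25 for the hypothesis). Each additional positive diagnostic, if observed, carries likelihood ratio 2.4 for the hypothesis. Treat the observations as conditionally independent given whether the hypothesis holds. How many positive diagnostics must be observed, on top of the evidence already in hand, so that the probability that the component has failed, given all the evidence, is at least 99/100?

Prior odds = 0.071/0.929 = 71/929.
Bayes factor of the evidence already in hand = 25.
Odds after that evidence = (71/929) × 25 = 1775/929.
Target odds = 0.99/0.01 = 99.
Need 2.4ⁿ ≥ 99 ÷ (1775/929) = 91971/1775.
2.4⁴ = 33.1776 falls short of 91971/1775 but 2.4⁵ = 79.62624 reaches it, so n = 5.

5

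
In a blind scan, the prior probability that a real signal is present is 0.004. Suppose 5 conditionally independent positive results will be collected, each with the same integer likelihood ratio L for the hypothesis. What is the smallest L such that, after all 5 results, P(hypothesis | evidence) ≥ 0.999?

Prior odds = 0.004/0.996 = 1/249.
Target odds = 0.999/0.001 = 999.
Need L⁵ ≥ 999 ÷ (1/249) = 248751.
11⁵ = 161051 < 248751 ≤ 248832 = 12⁵, so L = 12.

12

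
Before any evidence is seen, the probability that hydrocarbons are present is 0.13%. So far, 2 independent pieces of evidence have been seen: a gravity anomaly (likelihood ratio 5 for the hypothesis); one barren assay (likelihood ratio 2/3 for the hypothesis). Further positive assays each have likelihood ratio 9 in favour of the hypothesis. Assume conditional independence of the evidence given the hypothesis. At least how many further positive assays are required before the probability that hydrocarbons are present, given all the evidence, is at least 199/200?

5

Prior odds = 0.0013/0.9987 = 13/9987.
Combined Bayes factor of the evidence already in hand = 5 × (2/3) = 10/3.
Odds after that evidence = (13/9987) × 10/3 = 130/29961.
Target odds = 0.995/0.005 = 199.
Need 9ⁿ ≥ 199 ÷ (130/29961) = 5962239/130.
9⁴ = 6561 falls short of 5962239/130 but 9⁵ = 59049 reaches it, so n = 5.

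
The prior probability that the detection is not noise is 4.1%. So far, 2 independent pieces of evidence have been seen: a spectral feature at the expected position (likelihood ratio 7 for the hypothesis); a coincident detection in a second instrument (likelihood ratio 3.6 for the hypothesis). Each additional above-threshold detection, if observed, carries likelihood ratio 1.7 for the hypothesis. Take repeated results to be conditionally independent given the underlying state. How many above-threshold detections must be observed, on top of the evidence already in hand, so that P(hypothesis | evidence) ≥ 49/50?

8

Prior odds = 0.041/0.959 = 41/959.
Combined Bayes factor of the evidence already in hand = 7 × 3.6 = 25.2.
Odds after that evidence = (41/959) × 25.2 = 738/685.
Target odds = 0.98/0.02 = 49.
Need 1.7ⁿ ≥ 49 ÷ (738/685) = 33565/738.
1.7⁷ = 410338673/10000000 falls short of 33565/738 but 1.7⁸ ≈69.7576 reaches it, so n = 8.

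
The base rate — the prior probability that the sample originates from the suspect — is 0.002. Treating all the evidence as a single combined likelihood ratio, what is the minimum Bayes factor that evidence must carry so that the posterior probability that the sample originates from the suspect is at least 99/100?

Prior odds = 0.002/0.998 = 1/499.
Target odds = 0.99/0.01 = 99.
Required Bayes factor = 99 ÷ (1/499) = 49401.

49401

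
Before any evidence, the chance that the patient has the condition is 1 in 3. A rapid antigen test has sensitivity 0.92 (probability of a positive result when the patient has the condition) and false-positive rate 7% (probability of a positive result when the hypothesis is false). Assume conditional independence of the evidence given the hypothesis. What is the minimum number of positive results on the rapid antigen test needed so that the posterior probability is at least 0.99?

3

Prior odds = (1/3)/(2/3) = 0.5.
Likelihood ratio of a positive result = 0.92/0.07 = 92/7.
Target posterior odds = 0.99/0.01 = 99.
Need 0.5 × (92/7)ⁿ ≥ 99, i.e. (92/7)ⁿ ≥ 198.
(92/7)² = 8464/49 falls short of 198 but (92/7)³ = 778688/343 reaches it, so n = 3.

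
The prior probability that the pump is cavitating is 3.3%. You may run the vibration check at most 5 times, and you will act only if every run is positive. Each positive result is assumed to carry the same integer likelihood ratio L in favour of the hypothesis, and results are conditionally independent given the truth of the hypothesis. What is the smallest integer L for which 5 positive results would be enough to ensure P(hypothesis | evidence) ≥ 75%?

Prior odds = 0.033/0.967 = 33/967.
Target odds = 0.75/0.25 = 3.
Need L⁵ ≥ 3 ÷ (33/967) = 967/11.
2⁵ = 32 < 967/11 ≤ 243 = 3⁵, so L = 3.

3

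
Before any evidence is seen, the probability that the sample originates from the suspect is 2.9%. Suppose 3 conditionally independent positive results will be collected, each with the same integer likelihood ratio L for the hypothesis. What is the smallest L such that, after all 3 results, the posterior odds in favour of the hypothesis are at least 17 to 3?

6

Prior odds = 0.029/0.971 = 29/971.
Target odds = 17/3.
Need L³ ≥ 17/3 ÷ (29/971) = 16507/87.
5³ = 125 < 16507/87 ≤ 216 = 6³, so L = 6.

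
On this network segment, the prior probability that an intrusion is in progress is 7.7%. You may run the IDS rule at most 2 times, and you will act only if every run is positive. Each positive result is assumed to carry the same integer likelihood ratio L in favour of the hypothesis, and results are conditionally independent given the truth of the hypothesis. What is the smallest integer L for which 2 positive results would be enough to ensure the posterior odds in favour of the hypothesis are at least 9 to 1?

Prior odds = 0.077/0.923 = 77/923.
Target odds = 9.
Need L² ≥ 9 ÷ (77/923) = 8307/77.
10² = 100 < 8307/77 ≤ 121 = 11², so L = 11.

11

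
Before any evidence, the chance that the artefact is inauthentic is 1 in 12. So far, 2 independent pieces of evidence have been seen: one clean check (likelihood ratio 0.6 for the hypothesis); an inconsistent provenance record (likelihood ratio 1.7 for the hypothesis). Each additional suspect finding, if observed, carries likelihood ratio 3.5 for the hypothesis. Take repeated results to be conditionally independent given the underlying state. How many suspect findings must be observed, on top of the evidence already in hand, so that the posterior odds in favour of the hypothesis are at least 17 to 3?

Prior odds = (1/12)/(11/12) = 1/11.
Combined Bayes factor of the evidence already in hand = 0.6 × 1.7 = 1.02.
Odds after that evidence = (1/11) × 1.02 = 51/550.
Target odds = 17/3.
Need 3.5ⁿ ≥ 17/3 ÷ (51/550) = 550/9.
3.5³ = 42.875 falls short of 550/9 but 3.5⁴ = 150.0625 reaches it, so n = 4.

4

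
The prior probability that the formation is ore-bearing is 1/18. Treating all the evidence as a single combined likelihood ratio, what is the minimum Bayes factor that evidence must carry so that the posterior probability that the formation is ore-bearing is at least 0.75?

Prior odds = (1/18)/(17/18) = 1/17.
Target odds = 0.75/0.25 = 3.
Required Bayes factor = 3 ÷ (1/17) = 51.

51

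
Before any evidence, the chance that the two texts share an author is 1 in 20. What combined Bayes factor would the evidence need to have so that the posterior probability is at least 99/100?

1881

Prior odds = 0.05/0.95 = 1/19.
Target odds = 0.99/0.01 = 99.
Required Bayes factor = 99 ÷ (1/19) = 1881.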